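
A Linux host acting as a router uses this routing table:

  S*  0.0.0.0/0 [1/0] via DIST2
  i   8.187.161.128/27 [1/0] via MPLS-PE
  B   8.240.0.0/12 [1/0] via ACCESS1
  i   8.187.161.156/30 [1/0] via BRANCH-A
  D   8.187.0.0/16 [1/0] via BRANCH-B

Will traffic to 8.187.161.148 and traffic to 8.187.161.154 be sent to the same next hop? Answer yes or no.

8.187.161.148: longest match 8.187.161.128/27 -> MPLS-PE
8.187.161.154: longest match 8.187.161.128/27 -> MPLS-PE

yes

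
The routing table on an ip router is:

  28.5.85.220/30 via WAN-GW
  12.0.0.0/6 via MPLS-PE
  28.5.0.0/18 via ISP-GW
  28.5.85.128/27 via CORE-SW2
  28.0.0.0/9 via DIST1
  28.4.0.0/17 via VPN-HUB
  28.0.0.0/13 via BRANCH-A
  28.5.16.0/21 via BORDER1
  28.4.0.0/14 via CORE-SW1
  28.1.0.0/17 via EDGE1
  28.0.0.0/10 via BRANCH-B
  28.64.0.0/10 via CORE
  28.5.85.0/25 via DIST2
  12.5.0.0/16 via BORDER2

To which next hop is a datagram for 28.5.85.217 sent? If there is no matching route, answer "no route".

CORE-SW1

Routes whose prefix contains 28.5.85.217:
  28.0.0.0/9 (28.0.0.0 - 28.127.255.255) -> DIST1
  28.0.0.0/10 (28.0.0.0 - 28.63.255.255) -> BRANCH-B
  28.0.0.0/13 (28.0.0.0 - 28.7.255.255) -> BRANCH-A
  28.4.0.0/14 (28.4.0.0 - 28.7.255.255) -> CORE-SW1
More-specific entries that do NOT match:
  28.5.85.220/30 (28.5.85.220 - 28.5.85.223) does not contain 28.5.85.217
  28.5.85.128/27 (28.5.85.128 - 28.5.85.159) does not contain 28.5.85.217
  28.5.85.0/25 (28.5.85.0 - 28.5.85.127) does not contain 28.5.85.217
  28.5.16.0/21 (28.5.16.0 - 28.5.23.255) does not contain 28.5.85.217
  28.5.0.0/18 (28.5.0.0 - 28.5.63.255) does not contain 28.5.85.217
  28.4.0.0/17 (28.4.0.0 - 28.4.127.255) does not contain 28.5.85.217
  28.1.0.0/17 (28.1.0.0 - 28.1.127.255) does not contain 28.5.85.217
  12.5.0.0/16 (12.5.0.0 - 12.5.255.255) does not contain 28.5.85.217
Longest matching prefix is /14 -> next hop CORE-SW1.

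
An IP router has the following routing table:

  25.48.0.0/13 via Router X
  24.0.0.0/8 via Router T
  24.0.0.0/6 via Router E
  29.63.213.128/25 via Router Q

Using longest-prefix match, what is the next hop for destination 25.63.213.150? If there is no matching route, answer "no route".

Routes whose prefix contains 25.63.213.150:
  24.0.0.0/6 (24.0.0.0 - 27.255.255.255) -> Router E
More-specific entries that do NOT match:
  29.63.213.128/25 (29.63.213.128 - 29.63.213.255) does not contain 25.63.213.150
  25.48.0.0/13 (25.48.0.0 - 25.55.255.255) does not contain 25.63.213.150
  24.0.0.0/8 (24.0.0.0 - 24.255.255.255) does not contain 25.63.213.150
Longest matching prefix is /6 -> next hop Router E.

Router E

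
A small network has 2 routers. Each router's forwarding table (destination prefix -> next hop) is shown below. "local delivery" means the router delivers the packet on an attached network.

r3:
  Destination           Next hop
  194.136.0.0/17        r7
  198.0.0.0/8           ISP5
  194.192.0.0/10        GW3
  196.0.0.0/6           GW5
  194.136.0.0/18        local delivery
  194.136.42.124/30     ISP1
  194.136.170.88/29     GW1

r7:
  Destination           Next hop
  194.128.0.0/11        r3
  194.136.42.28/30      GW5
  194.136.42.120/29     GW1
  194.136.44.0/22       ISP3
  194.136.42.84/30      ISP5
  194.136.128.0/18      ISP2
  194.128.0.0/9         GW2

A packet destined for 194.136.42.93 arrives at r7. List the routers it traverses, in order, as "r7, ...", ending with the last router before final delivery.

At r7: longest match for 194.136.42.93 is 194.128.0.0/11 -> r3
At r3: longest match for 194.136.42.93 is 194.136.0.0/18 -> local delivery

r7, r3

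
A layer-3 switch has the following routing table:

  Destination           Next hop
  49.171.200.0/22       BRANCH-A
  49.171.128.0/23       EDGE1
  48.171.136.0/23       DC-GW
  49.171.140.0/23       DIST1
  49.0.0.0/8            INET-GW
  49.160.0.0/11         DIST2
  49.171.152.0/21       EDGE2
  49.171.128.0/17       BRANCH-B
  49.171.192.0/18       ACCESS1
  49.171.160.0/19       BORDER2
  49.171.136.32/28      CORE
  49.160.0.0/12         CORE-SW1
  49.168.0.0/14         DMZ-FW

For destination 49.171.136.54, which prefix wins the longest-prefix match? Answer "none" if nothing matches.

Entries matching 49.171.136.54:
  49.0.0.0/8 (49.0.0.0 - 49.255.255.255)
  49.160.0.0/11 (49.160.0.0 - 49.191.255.255)
  49.160.0.0/12 (49.160.0.0 - 49.175.255.255)
  49.168.0.0/14 (49.168.0.0 - 49.171.255.255)
  49.171.128.0/17 (49.171.128.0 - 49.171.255.255)
Most specific is 49.171.128.0/17.

49.171.128.0/17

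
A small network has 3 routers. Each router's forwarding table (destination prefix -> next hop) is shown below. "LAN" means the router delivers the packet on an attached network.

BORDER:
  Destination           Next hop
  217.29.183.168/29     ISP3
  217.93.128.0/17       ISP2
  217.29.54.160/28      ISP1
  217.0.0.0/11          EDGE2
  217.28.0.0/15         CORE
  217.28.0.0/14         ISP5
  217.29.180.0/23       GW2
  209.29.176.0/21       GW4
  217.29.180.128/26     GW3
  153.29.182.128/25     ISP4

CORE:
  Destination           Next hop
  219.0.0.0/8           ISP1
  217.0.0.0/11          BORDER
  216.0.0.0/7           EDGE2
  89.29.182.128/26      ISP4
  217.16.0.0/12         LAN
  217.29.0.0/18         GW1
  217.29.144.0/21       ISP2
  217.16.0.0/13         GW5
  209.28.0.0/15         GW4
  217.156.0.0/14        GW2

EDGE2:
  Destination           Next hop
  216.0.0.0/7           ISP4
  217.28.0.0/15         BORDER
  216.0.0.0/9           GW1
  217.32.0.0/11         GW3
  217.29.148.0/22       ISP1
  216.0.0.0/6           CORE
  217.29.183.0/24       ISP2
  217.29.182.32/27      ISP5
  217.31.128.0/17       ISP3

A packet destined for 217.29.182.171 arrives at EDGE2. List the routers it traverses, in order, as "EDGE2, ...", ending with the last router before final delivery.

At EDGE2: longest match for 217.29.182.171 is 217.28.0.0/15 -> BORDER
At BORDER: longest match for 217.29.182.171 is 217.28.0.0/15 -> CORE
At CORE: longest match for 217.29.182.171 is 217.16.0.0/12 -> LAN

EDGE2, BORDER, CORE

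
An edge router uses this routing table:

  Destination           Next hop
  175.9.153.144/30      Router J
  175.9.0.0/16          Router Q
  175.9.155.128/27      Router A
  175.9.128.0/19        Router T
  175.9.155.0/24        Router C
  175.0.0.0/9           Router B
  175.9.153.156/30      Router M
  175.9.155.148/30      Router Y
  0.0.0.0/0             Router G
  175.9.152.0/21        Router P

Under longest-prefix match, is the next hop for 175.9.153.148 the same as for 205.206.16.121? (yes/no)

175.9.153.148: longest match 175.9.152.0/21 -> Router P
205.206.16.121: longest match 0.0.0.0/0 -> Router G

no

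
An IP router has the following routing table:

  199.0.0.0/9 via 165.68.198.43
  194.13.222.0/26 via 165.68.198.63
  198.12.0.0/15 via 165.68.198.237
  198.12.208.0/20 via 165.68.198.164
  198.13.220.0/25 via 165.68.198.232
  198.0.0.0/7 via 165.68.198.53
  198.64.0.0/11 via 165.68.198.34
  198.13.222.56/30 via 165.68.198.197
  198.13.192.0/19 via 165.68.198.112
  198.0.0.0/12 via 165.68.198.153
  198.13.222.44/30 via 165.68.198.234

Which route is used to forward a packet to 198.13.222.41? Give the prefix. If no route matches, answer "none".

198.13.192.0/19

Entries matching 198.13.222.41:
  198.0.0.0/7 (198.0.0.0 - 199.255.255.255)
  198.0.0.0/12 (198.0.0.0 - 198.15.255.255)
  198.12.0.0/15 (198.12.0.0 - 198.13.255.255)
  198.13.192.0/19 (198.13.192.0 - 198.13.223.255)
Most specific is 198.13.192.0/19.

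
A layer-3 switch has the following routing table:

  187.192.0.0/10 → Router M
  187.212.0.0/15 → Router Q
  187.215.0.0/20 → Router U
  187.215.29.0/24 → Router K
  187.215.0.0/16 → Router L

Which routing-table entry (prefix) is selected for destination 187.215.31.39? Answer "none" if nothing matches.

187.215.0.0/16

Entries matching 187.215.31.39:
  187.192.0.0/10 (187.192.0.0 - 187.255.255.255)
  187.215.0.0/16 (187.215.0.0 - 187.215.255.255)
Most specific is 187.215.0.0/16.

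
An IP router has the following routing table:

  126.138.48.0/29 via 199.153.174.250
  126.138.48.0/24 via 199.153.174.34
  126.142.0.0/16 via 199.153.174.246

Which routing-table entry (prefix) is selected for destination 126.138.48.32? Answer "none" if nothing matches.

126.138.48.0/24

Entries matching 126.138.48.32:
  126.138.48.0/24 (126.138.48.0 - 126.138.48.255)
Most specific is 126.138.48.0/24.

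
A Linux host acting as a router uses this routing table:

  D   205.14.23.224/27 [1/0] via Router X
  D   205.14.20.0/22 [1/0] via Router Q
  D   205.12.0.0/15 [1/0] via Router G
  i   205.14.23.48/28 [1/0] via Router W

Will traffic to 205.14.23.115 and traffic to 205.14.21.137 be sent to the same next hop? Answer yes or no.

yes

205.14.23.115: longest match 205.14.20.0/22 -> Router Q
205.14.21.137: longest match 205.14.20.0/22 -> Router Q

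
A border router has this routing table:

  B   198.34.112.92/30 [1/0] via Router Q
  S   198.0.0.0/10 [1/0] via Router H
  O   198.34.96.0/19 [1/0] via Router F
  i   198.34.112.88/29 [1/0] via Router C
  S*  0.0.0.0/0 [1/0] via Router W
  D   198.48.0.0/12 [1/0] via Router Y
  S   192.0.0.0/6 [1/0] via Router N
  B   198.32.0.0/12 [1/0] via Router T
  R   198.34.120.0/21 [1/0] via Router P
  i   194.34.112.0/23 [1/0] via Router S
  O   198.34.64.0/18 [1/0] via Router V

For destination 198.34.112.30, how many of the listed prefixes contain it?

5

Prefixes containing 198.34.112.30:
  0.0.0.0/0 (default, matches everything)
  198.0.0.0/10 (198.0.0.0 - 198.63.255.255)
  198.32.0.0/12 (198.32.0.0 - 198.47.255.255)
  198.34.64.0/18 (198.34.64.0 - 198.34.127.255)
  198.34.96.0/19 (198.34.96.0 - 198.34.127.255)
Total matching entries: 5.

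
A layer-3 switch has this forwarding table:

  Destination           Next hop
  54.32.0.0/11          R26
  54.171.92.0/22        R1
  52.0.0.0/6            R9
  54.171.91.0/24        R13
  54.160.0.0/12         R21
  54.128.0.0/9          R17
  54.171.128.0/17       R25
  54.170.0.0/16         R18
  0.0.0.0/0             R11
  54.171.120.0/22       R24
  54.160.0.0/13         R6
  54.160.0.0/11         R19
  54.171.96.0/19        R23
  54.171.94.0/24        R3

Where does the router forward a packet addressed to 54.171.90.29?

R21

Routes whose prefix contains 54.171.90.29:
  0.0.0.0/0 (default, matches everything) -> R11
  52.0.0.0/6 (52.0.0.0 - 55.255.255.255) -> R9
  54.128.0.0/9 (54.128.0.0 - 54.255.255.255) -> R17
  54.160.0.0/11 (54.160.0.0 - 54.191.255.255) -> R19
  54.160.0.0/12 (54.160.0.0 - 54.175.255.255) -> R21
More-specific entries that do NOT match:
  54.171.91.0/24 (54.171.91.0 - 54.171.91.255) does not contain 54.171.90.29
  54.171.94.0/24 (54.171.94.0 - 54.171.94.255) does not contain 54.171.90.29
  54.171.92.0/22 (54.171.92.0 - 54.171.95.255) does not contain 54.171.90.29
  54.171.120.0/22 (54.171.120.0 - 54.171.123.255) does not contain 54.171.90.29
  54.171.96.0/19 (54.171.96.0 - 54.171.127.255) does not contain 54.171.90.29
  54.171.128.0/17 (54.171.128.0 - 54.171.255.255) does not contain 54.171.90.29
  54.170.0.0/16 (54.170.0.0 - 54.170.255.255) does not contain 54.171.90.29
  54.160.0.0/13 (54.160.0.0 - 54.167.255.255) does not contain 54.171.90.29
Longest matching prefix is /12 -> next hop R21.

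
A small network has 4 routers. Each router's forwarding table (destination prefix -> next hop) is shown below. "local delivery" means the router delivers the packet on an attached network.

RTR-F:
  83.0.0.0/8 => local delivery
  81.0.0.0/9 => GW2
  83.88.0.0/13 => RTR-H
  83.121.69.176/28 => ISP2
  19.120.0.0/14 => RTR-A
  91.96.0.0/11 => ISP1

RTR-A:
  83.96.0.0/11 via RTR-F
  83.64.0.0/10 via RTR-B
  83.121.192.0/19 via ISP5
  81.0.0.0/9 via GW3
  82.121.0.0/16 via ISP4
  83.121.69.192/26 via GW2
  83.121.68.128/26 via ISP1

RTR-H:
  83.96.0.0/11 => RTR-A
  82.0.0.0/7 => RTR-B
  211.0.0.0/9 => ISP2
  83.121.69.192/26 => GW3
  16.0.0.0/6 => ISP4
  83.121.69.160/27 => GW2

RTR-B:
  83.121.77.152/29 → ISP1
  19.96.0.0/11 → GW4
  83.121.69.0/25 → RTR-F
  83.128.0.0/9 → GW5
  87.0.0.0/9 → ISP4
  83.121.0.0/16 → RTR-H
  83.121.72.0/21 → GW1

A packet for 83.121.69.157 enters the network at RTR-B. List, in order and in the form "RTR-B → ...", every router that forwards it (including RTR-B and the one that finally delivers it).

At RTR-B: longest match for 83.121.69.157 is 83.121.0.0/16 -> RTR-H
At RTR-H: longest match for 83.121.69.157 is 83.96.0.0/11 -> RTR-A
At RTR-A: longest match for 83.121.69.157 is 83.96.0.0/11 -> RTR-F
At RTR-F: longest match for 83.121.69.157 is 83.0.0.0/8 -> local delivery

RTR-B → RTR-H → RTR-A → RTR-F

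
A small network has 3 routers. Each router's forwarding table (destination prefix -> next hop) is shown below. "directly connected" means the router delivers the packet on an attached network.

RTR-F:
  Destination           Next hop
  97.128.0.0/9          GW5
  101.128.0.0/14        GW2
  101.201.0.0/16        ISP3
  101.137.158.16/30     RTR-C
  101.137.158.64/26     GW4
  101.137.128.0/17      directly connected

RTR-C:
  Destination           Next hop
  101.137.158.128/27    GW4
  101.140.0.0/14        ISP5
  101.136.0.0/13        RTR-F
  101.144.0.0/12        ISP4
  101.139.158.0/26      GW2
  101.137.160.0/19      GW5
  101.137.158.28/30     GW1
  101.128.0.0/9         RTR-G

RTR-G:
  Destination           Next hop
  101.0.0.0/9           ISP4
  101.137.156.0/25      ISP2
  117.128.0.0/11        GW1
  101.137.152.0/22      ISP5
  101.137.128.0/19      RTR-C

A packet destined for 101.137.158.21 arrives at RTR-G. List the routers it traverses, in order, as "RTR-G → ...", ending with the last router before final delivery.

RTR-G → RTR-C → RTR-F

At RTR-G: longest match for 101.137.158.21 is 101.137.128.0/19 -> RTR-C
At RTR-C: longest match for 101.137.158.21 is 101.136.0.0/13 -> RTR-F
At RTR-F: longest match for 101.137.158.21 is 101.137.128.0/17 -> directly connected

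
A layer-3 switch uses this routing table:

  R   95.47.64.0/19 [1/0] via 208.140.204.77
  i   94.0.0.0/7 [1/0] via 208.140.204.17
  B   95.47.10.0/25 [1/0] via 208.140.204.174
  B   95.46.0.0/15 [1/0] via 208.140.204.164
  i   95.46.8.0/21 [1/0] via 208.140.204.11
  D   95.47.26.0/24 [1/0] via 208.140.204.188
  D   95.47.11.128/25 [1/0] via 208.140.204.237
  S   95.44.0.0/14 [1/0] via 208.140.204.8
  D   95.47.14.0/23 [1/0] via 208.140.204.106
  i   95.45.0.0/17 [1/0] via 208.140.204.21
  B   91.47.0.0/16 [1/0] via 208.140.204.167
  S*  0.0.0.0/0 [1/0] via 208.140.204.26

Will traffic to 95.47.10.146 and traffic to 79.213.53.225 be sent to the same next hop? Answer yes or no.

95.47.10.146: longest match 95.46.0.0/15 -> 208.140.204.164
79.213.53.225: longest match 0.0.0.0/0 -> 208.140.204.26

no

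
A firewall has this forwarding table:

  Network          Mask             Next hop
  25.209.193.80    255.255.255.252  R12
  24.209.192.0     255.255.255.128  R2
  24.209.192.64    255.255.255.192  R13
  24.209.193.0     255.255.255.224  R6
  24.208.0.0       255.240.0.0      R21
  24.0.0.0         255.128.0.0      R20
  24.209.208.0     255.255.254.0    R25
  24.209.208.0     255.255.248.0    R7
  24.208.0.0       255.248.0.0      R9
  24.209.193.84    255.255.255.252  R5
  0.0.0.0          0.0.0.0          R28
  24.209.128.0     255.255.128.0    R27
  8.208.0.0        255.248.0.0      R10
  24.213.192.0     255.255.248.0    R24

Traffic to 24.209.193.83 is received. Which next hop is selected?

R27

Routes whose prefix contains 24.209.193.83:
  0.0.0.0/0 (default, matches everything) -> R28
  24.208.0.0/12 (24.208.0.0 - 24.223.255.255) -> R21
  24.208.0.0/13 (24.208.0.0 - 24.215.255.255) -> R9
  24.209.128.0/17 (24.209.128.0 - 24.209.255.255) -> R27
More-specific entries that do NOT match:
  25.209.193.80/30 (25.209.193.80 - 25.209.193.83) does not contain 24.209.193.83
  24.209.193.84/30 (24.209.193.84 - 24.209.193.87) does not contain 24.209.193.83
  24.209.193.0/27 (24.209.193.0 - 24.209.193.31) does not contain 24.209.193.83
  24.209.192.64/26 (24.209.192.64 - 24.209.192.127) does not contain 24.209.193.83
  24.209.192.0/25 (24.209.192.0 - 24.209.192.127) does not contain 24.209.193.83
  24.209.208.0/23 (24.209.208.0 - 24.209.209.255) does not contain 24.209.193.83
  24.209.208.0/21 (24.209.208.0 - 24.209.215.255) does not contain 24.209.193.83
  24.213.192.0/21 (24.213.192.0 - 24.213.199.255) does not contain 24.209.193.83
Longest matching prefix is /17 -> next hop R27.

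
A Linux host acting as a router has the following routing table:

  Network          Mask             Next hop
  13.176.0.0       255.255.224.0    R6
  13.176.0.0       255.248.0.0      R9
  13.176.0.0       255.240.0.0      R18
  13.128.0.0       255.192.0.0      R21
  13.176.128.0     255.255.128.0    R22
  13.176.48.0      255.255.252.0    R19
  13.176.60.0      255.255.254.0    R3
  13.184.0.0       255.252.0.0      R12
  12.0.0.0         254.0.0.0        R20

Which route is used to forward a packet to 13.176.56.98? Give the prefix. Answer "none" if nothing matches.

13.176.0.0/13

Entries matching 13.176.56.98:
  12.0.0.0/7 (12.0.0.0 - 13.255.255.255)
  13.128.0.0/10 (13.128.0.0 - 13.191.255.255)
  13.176.0.0/12 (13.176.0.0 - 13.191.255.255)
  13.176.0.0/13 (13.176.0.0 - 13.183.255.255)
Most specific is 13.176.0.0/13.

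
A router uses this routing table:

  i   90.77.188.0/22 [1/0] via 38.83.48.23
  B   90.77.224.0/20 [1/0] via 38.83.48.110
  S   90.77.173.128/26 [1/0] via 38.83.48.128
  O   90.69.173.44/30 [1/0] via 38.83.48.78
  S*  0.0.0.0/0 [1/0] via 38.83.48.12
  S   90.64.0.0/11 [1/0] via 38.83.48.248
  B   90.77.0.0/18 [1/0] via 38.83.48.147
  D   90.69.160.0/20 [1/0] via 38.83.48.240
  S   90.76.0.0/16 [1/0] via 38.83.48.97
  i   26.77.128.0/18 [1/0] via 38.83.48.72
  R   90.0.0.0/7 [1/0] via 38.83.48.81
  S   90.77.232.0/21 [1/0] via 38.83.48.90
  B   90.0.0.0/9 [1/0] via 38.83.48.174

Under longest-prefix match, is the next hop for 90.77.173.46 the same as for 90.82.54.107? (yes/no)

90.77.173.46: longest match 90.64.0.0/11 -> 38.83.48.248
90.82.54.107: longest match 90.64.0.0/11 -> 38.83.48.248

yes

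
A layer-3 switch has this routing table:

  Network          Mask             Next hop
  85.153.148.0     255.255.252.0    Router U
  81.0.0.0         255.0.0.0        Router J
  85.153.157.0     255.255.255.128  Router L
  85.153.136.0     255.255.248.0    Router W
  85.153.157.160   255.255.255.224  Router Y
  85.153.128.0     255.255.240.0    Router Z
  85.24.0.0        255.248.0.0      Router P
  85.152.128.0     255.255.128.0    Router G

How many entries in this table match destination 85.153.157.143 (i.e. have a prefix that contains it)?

No listed prefix contains 85.153.157.143.
Total matching entries: 0.

0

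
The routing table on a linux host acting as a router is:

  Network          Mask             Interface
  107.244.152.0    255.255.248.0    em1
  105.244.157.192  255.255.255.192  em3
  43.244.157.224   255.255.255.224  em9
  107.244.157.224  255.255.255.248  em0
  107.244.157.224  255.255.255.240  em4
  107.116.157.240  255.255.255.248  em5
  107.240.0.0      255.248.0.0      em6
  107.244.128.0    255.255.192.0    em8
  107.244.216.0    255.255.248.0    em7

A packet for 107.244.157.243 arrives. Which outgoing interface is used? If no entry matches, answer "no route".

Routes whose prefix contains 107.244.157.243:
  107.240.0.0/13 (107.240.0.0 - 107.247.255.255) -> em6
  107.244.128.0/18 (107.244.128.0 - 107.244.191.255) -> em8
  107.244.152.0/21 (107.244.152.0 - 107.244.159.255) -> em1
More-specific entries that do NOT match:
  107.244.157.224/29 (107.244.157.224 - 107.244.157.231) does not contain 107.244.157.243
  107.116.157.240/29 (107.116.157.240 - 107.116.157.247) does not contain 107.244.157.243
  107.244.157.224/28 (107.244.157.224 - 107.244.157.239) does not contain 107.244.157.243
  43.244.157.224/27 (43.244.157.224 - 43.244.157.255) does not contain 107.244.157.243
  105.244.157.192/26 (105.244.157.192 - 105.244.157.255) does not contain 107.244.157.243
Longest matching prefix is /21 -> interface em1.

em1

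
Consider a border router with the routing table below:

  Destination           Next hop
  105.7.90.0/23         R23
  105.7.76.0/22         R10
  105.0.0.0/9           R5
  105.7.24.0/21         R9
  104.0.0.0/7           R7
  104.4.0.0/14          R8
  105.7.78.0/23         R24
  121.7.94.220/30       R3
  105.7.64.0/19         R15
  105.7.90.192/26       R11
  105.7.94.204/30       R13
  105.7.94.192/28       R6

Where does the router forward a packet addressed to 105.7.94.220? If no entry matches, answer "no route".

Routes whose prefix contains 105.7.94.220:
  104.0.0.0/7 (104.0.0.0 - 105.255.255.255) -> R7
  105.0.0.0/9 (105.0.0.0 - 105.127.255.255) -> R5
  105.7.64.0/19 (105.7.64.0 - 105.7.95.255) -> R15
More-specific entries that do NOT match:
  121.7.94.220/30 (121.7.94.220 - 121.7.94.223) does not contain 105.7.94.220
  105.7.94.204/30 (105.7.94.204 - 105.7.94.207) does not contain 105.7.94.220
  105.7.94.192/28 (105.7.94.192 - 105.7.94.207) does not contain 105.7.94.220
  105.7.90.192/26 (105.7.90.192 - 105.7.90.255) does not contain 105.7.94.220
  105.7.90.0/23 (105.7.90.0 - 105.7.91.255) does not contain 105.7.94.220
  105.7.78.0/23 (105.7.78.0 - 105.7.79.255) does not contain 105.7.94.220
  105.7.76.0/22 (105.7.76.0 - 105.7.79.255) does not contain 105.7.94.220
  105.7.24.0/21 (105.7.24.0 - 105.7.31.255) does not contain 105.7.94.220
Longest matching prefix is /19 -> next hop R15.

R15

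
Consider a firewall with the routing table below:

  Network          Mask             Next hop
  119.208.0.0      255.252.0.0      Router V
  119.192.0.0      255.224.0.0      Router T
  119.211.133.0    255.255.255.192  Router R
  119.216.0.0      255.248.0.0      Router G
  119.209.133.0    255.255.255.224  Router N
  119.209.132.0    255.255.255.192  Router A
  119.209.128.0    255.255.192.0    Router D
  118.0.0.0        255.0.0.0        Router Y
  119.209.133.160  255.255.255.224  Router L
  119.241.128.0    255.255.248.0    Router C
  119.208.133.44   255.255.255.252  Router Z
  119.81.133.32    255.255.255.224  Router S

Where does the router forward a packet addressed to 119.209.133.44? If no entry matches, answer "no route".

Router D

Routes whose prefix contains 119.209.133.44:
  119.192.0.0/11 (119.192.0.0 - 119.223.255.255) -> Router T
  119.208.0.0/14 (119.208.0.0 - 119.211.255.255) -> Router V
  119.209.128.0/18 (119.209.128.0 - 119.209.191.255) -> Router D
More-specific entries that do NOT match:
  119.208.133.44/30 (119.208.133.44 - 119.208.133.47) does not contain 119.209.133.44
  119.209.133.0/27 (119.209.133.0 - 119.209.133.31) does not contain 119.209.133.44
  119.209.133.160/27 (119.209.133.160 - 119.209.133.191) does not contain 119.209.133.44
  119.81.133.32/27 (119.81.133.32 - 119.81.133.63) does not contain 119.209.133.44
  119.211.133.0/26 (119.211.133.0 - 119.211.133.63) does not contain 119.209.133.44
  119.209.132.0/26 (119.209.132.0 - 119.209.132.63) does not contain 119.209.133.44
  119.241.128.0/21 (119.241.128.0 - 119.241.135.255) does not contain 119.209.133.44
Longest matching prefix is /18 -> next hop Router D.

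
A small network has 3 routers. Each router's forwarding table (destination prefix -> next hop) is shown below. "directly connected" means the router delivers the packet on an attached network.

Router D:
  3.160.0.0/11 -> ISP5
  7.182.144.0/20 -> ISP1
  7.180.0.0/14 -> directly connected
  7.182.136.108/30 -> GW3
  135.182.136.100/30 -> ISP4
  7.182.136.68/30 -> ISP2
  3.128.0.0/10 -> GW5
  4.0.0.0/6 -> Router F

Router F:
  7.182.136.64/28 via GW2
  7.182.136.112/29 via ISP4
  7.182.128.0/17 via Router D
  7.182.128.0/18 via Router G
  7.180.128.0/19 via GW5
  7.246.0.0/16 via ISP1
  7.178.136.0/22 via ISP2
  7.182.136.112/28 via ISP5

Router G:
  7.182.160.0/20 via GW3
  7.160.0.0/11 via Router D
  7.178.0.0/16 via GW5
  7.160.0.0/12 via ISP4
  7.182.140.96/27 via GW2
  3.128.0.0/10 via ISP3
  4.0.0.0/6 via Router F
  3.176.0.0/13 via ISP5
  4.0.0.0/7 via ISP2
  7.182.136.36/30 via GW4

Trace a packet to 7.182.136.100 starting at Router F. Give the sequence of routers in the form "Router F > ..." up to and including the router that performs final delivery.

Router F > Router G > Router D

At Router F: longest match for 7.182.136.100 is 7.182.128.0/18 -> Router G
At Router G: longest match for 7.182.136.100 is 7.160.0.0/11 -> Router D
At Router D: longest match for 7.182.136.100 is 7.180.0.0/14 -> directly connected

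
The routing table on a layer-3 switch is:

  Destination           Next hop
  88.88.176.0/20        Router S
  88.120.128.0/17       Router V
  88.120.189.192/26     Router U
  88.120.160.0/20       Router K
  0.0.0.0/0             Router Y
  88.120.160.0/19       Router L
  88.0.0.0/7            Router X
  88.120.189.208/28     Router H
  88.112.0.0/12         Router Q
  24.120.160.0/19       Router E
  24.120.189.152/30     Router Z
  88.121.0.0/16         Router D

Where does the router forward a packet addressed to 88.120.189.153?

Routes whose prefix contains 88.120.189.153:
  0.0.0.0/0 (default, matches everything) -> Router Y
  88.0.0.0/7 (88.0.0.0 - 89.255.255.255) -> Router X
  88.112.0.0/12 (88.112.0.0 - 88.127.255.255) -> Router Q
  88.120.128.0/17 (88.120.128.0 - 88.120.255.255) -> Router V
  88.120.160.0/19 (88.120.160.0 - 88.120.191.255) -> Router L
More-specific entries that do NOT match:
  24.120.189.152/30 (24.120.189.152 - 24.120.189.155) does not contain 88.120.189.153
  88.120.189.208/28 (88.120.189.208 - 88.120.189.223) does not contain 88.120.189.153
  88.120.189.192/26 (88.120.189.192 - 88.120.189.255) does not contain 88.120.189.153
  88.88.176.0/20 (88.88.176.0 - 88.88.191.255) does not contain 88.120.189.153
  88.120.160.0/20 (88.120.160.0 - 88.120.175.255) does not contain 88.120.189.153
Longest matching prefix is /19 -> next hop Router L.

Router L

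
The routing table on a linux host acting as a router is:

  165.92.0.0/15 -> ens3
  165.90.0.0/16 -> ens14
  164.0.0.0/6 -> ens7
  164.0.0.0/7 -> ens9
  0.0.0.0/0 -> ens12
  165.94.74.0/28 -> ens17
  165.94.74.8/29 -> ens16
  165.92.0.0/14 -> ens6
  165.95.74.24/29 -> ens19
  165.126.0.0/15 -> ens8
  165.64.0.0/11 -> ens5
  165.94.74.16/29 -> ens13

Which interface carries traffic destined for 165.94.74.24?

Routes whose prefix contains 165.94.74.24:
  0.0.0.0/0 (default, matches everything) -> ens12
  164.0.0.0/6 (164.0.0.0 - 167.255.255.255) -> ens7
  164.0.0.0/7 (164.0.0.0 - 165.255.255.255) -> ens9
  165.64.0.0/11 (165.64.0.0 - 165.95.255.255) -> ens5
  165.92.0.0/14 (165.92.0.0 - 165.95.255.255) -> ens6
More-specific entries that do NOT match:
  165.94.74.8/29 (165.94.74.8 - 165.94.74.15) does not contain 165.94.74.24
  165.95.74.24/29 (165.95.74.24 - 165.95.74.31) does not contain 165.94.74.24
  165.94.74.16/29 (165.94.74.16 - 165.94.74.23) does not contain 165.94.74.24
  165.94.74.0/28 (165.94.74.0 - 165.94.74.15) does not contain 165.94.74.24
  165.90.0.0/16 (165.90.0.0 - 165.90.255.255) does not contain 165.94.74.24
  165.92.0.0/15 (165.92.0.0 - 165.93.255.255) does not contain 165.94.74.24
  165.126.0.0/15 (165.126.0.0 - 165.127.255.255) does not contain 165.94.74.24
Longest matching prefix is /14 -> interface ens6.

ens6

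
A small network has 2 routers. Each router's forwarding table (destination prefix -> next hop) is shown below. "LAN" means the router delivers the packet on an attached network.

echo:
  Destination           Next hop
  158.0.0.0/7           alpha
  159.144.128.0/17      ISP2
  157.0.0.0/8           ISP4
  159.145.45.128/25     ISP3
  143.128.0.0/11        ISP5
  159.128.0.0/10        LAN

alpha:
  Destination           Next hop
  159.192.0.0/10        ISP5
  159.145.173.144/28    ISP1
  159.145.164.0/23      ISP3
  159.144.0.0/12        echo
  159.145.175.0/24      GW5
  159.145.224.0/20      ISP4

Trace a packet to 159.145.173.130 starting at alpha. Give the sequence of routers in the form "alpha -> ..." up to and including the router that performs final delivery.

alpha -> echo

At alpha: longest match for 159.145.173.130 is 159.144.0.0/12 -> echo
At echo: longest match for 159.145.173.130 is 159.128.0.0/10 -> LAN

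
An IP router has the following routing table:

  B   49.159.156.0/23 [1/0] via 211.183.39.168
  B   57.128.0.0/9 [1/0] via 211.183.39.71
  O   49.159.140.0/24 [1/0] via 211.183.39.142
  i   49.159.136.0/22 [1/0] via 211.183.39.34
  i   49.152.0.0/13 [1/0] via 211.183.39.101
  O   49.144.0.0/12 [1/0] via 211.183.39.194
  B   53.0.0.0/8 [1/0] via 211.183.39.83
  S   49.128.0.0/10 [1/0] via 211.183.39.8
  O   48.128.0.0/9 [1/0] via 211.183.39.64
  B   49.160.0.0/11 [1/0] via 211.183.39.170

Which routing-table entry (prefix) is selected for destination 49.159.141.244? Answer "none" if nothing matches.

Entries matching 49.159.141.244:
  49.128.0.0/10 (49.128.0.0 - 49.191.255.255)
  49.144.0.0/12 (49.144.0.0 - 49.159.255.255)
  49.152.0.0/13 (49.152.0.0 - 49.159.255.255)
Most specific is 49.152.0.0/13.

49.152.0.0/13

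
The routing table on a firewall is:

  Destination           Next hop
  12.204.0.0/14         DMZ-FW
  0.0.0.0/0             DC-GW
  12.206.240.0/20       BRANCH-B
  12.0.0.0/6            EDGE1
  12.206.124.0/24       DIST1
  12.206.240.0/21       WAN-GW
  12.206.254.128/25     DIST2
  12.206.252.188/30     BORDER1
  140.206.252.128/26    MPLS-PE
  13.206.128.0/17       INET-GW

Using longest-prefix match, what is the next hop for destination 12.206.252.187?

Routes whose prefix contains 12.206.252.187:
  0.0.0.0/0 (default, matches everything) -> DC-GW
  12.0.0.0/6 (12.0.0.0 - 15.255.255.255) -> EDGE1
  12.204.0.0/14 (12.204.0.0 - 12.207.255.255) -> DMZ-FW
  12.206.240.0/20 (12.206.240.0 - 12.206.255.255) -> BRANCH-B
More-specific entries that do NOT match:
  12.206.252.188/30 (12.206.252.188 - 12.206.252.191) does not contain 12.206.252.187
  140.206.252.128/26 (140.206.252.128 - 140.206.252.191) does not contain 12.206.252.187
  12.206.254.128/25 (12.206.254.128 - 12.206.254.255) does not contain 12.206.252.187
  12.206.124.0/24 (12.206.124.0 - 12.206.124.255) does not contain 12.206.252.187
  12.206.240.0/21 (12.206.240.0 - 12.206.247.255) does not contain 12.206.252.187
Longest matching prefix is /20 -> next hop BRANCH-B.

BRANCH-B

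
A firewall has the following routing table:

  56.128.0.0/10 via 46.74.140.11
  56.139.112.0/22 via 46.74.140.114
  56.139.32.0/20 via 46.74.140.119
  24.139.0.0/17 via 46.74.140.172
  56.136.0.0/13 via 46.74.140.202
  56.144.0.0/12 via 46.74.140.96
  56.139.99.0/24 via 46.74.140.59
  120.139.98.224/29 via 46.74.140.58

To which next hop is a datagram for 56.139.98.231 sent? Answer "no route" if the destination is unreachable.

46.74.140.202

Routes whose prefix contains 56.139.98.231:
  56.128.0.0/10 (56.128.0.0 - 56.191.255.255) -> 46.74.140.11
  56.136.0.0/13 (56.136.0.0 - 56.143.255.255) -> 46.74.140.202
More-specific entries that do NOT match:
  120.139.98.224/29 (120.139.98.224 - 120.139.98.231) does not contain 56.139.98.231
  56.139.99.0/24 (56.139.99.0 - 56.139.99.255) does not contain 56.139.98.231
  56.139.112.0/22 (56.139.112.0 - 56.139.115.255) does not contain 56.139.98.231
  56.139.32.0/20 (56.139.32.0 - 56.139.47.255) does not contain 56.139.98.231
  24.139.0.0/17 (24.139.0.0 - 24.139.127.255) does not contain 56.139.98.231
Longest matching prefix is /13 -> next hop 46.74.140.202.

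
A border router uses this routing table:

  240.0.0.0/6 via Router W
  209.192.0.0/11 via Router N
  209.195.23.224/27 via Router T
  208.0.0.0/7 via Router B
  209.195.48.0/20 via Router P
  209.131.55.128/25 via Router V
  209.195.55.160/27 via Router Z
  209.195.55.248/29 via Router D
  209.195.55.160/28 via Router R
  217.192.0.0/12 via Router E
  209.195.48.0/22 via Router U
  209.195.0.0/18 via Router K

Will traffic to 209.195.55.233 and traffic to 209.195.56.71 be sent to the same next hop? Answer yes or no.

yes

209.195.55.233: longest match 209.195.48.0/20 -> Router P
209.195.56.71: longest match 209.195.48.0/20 -> Router P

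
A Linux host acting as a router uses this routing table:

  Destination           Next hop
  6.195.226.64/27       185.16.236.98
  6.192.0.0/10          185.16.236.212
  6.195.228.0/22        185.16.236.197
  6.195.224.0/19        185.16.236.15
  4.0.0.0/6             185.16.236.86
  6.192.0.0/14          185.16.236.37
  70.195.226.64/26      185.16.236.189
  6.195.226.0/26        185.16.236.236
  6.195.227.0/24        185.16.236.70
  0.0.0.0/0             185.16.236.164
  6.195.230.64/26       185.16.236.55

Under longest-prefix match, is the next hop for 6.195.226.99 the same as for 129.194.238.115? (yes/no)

6.195.226.99: longest match 6.195.224.0/19 -> 185.16.236.15
129.194.238.115: longest match 0.0.0.0/0 -> 185.16.236.164

no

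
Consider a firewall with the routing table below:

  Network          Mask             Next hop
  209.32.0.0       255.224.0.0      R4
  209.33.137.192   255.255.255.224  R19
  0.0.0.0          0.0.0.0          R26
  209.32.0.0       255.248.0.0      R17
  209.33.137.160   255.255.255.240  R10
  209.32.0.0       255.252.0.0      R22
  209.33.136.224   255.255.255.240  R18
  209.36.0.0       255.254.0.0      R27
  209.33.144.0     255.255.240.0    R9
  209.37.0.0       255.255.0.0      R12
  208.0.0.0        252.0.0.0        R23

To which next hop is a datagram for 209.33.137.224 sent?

Routes whose prefix contains 209.33.137.224:
  0.0.0.0/0 (default, matches everything) -> R26
  208.0.0.0/6 (208.0.0.0 - 211.255.255.255) -> R23
  209.32.0.0/11 (209.32.0.0 - 209.63.255.255) -> R4
  209.32.0.0/13 (209.32.0.0 - 209.39.255.255) -> R17
  209.32.0.0/14 (209.32.0.0 - 209.35.255.255) -> R22
More-specific entries that do NOT match:
  209.33.137.160/28 (209.33.137.160 - 209.33.137.175) does not contain 209.33.137.224
  209.33.136.224/28 (209.33.136.224 - 209.33.136.239) does not contain 209.33.137.224
  209.33.137.192/27 (209.33.137.192 - 209.33.137.223) does not contain 209.33.137.224
  209.33.144.0/20 (209.33.144.0 - 209.33.159.255) does not contain 209.33.137.224
  209.37.0.0/16 (209.37.0.0 - 209.37.255.255) does not contain 209.33.137.224
  209.36.0.0/15 (209.36.0.0 - 209.37.255.255) does not contain 209.33.137.224
Longest matching prefix is /14 -> next hop R22.

R22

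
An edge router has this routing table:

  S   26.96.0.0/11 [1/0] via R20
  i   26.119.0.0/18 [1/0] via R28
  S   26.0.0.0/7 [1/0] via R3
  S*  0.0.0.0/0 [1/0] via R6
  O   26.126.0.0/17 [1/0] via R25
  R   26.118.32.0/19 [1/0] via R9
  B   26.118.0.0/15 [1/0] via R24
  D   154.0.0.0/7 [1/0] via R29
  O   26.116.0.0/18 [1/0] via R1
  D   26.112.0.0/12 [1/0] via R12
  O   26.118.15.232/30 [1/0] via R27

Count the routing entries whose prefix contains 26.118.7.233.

Prefixes containing 26.118.7.233:
  0.0.0.0/0 (default, matches everything)
  26.0.0.0/7 (26.0.0.0 - 27.255.255.255)
  26.96.0.0/11 (26.96.0.0 - 26.127.255.255)
  26.112.0.0/12 (26.112.0.0 - 26.127.255.255)
  26.118.0.0/15 (26.118.0.0 - 26.119.255.255)
Total matching entries: 5.

5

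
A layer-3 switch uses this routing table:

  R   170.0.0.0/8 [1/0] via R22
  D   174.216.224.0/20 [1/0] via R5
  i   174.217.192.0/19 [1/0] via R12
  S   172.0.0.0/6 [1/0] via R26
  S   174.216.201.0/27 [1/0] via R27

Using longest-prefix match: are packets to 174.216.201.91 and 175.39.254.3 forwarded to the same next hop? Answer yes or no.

174.216.201.91: longest match 172.0.0.0/6 -> R26
175.39.254.3: longest match 172.0.0.0/6 -> R26

yes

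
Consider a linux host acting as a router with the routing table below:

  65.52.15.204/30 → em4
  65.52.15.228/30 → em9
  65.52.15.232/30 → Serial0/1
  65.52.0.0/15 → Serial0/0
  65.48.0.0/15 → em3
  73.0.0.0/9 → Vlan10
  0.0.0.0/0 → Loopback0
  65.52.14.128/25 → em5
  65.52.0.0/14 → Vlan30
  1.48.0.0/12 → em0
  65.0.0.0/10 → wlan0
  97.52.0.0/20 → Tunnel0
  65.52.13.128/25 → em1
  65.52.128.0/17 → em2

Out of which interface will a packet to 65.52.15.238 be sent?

Serial0/0

Routes whose prefix contains 65.52.15.238:
  0.0.0.0/0 (default, matches everything) -> Loopback0
  65.0.0.0/10 (65.0.0.0 - 65.63.255.255) -> wlan0
  65.52.0.0/14 (65.52.0.0 - 65.55.255.255) -> Vlan30
  65.52.0.0/15 (65.52.0.0 - 65.53.255.255) -> Serial0/0
More-specific entries that do NOT match:
  65.52.15.204/30 (65.52.15.204 - 65.52.15.207) does not contain 65.52.15.238
  65.52.15.228/30 (65.52.15.228 - 65.52.15.231) does not contain 65.52.15.238
  65.52.15.232/30 (65.52.15.232 - 65.52.15.235) does not contain 65.52.15.238
  65.52.14.128/25 (65.52.14.128 - 65.52.14.255) does not contain 65.52.15.238
  65.52.13.128/25 (65.52.13.128 - 65.52.13.255) does not contain 65.52.15.238
  97.52.0.0/20 (97.52.0.0 - 97.52.15.255) does not contain 65.52.15.238
  65.52.128.0/17 (65.52.128.0 - 65.52.255.255) does not contain 65.52.15.238
Longest matching prefix is /15 -> interface Serial0/0.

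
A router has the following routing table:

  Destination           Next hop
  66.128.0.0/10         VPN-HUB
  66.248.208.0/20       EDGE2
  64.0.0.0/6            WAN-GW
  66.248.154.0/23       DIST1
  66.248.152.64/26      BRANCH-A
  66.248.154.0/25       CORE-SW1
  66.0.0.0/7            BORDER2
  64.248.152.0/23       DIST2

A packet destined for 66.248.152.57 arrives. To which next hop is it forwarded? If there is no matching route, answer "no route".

BORDER2

Routes whose prefix contains 66.248.152.57:
  64.0.0.0/6 (64.0.0.0 - 67.255.255.255) -> WAN-GW
  66.0.0.0/7 (66.0.0.0 - 67.255.255.255) -> BORDER2
More-specific entries that do NOT match:
  66.248.152.64/26 (66.248.152.64 - 66.248.152.127) does not contain 66.248.152.57
  66.248.154.0/25 (66.248.154.0 - 66.248.154.127) does not contain 66.248.152.57
  66.248.154.0/23 (66.248.154.0 - 66.248.155.255) does not contain 66.248.152.57
  64.248.152.0/23 (64.248.152.0 - 64.248.153.255) does not contain 66.248.152.57
  66.248.208.0/20 (66.248.208.0 - 66.248.223.255) does not contain 66.248.152.57
  66.128.0.0/10 (66.128.0.0 - 66.191.255.255) does not contain 66.248.152.57
Longest matching prefix is /7 -> next hop BORDER2.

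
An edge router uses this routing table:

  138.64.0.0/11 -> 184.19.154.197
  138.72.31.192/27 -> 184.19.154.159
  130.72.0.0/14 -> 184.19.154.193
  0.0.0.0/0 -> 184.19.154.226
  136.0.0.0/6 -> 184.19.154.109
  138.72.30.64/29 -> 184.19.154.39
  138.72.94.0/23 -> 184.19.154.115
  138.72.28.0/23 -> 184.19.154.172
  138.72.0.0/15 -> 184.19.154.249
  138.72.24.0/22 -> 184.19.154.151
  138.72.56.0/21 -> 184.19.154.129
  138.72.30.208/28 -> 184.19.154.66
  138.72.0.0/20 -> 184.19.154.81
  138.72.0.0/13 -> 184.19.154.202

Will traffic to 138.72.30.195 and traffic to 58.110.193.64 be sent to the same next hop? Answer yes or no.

no

138.72.30.195: longest match 138.72.0.0/15 -> 184.19.154.249
58.110.193.64: longest match 0.0.0.0/0 -> 184.19.154.226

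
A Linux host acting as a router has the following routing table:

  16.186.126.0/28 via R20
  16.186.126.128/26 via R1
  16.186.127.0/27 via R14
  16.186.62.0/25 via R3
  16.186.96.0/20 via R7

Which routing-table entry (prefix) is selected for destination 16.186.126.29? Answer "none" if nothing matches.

16.186.126.29 is outside every listed prefix and there is no default route.

none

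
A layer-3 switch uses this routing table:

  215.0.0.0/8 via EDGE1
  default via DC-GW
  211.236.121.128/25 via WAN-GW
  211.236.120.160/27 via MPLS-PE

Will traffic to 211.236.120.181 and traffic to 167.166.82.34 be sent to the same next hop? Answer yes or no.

211.236.120.181: longest match 211.236.120.160/27 -> MPLS-PE
167.166.82.34: longest match 0.0.0.0/0 -> DC-GW

no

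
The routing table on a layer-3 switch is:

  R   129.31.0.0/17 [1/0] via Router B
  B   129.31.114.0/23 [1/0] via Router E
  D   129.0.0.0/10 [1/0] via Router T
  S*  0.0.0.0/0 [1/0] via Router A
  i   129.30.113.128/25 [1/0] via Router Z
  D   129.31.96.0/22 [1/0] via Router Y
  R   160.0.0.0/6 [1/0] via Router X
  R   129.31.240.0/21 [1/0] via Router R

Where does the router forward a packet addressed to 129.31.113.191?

Routes whose prefix contains 129.31.113.191:
  0.0.0.0/0 (default, matches everything) -> Router A
  129.0.0.0/10 (129.0.0.0 - 129.63.255.255) -> Router T
  129.31.0.0/17 (129.31.0.0 - 129.31.127.255) -> Router B
More-specific entries that do NOT match:
  129.30.113.128/25 (129.30.113.128 - 129.30.113.255) does not contain 129.31.113.191
  129.31.114.0/23 (129.31.114.0 - 129.31.115.255) does not contain 129.31.113.191
  129.31.96.0/22 (129.31.96.0 - 129.31.99.255) does not contain 129.31.113.191
  129.31.240.0/21 (129.31.240.0 - 129.31.247.255) does not contain 129.31.113.191
Longest matching prefix is /17 -> next hop Router B.

Router B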